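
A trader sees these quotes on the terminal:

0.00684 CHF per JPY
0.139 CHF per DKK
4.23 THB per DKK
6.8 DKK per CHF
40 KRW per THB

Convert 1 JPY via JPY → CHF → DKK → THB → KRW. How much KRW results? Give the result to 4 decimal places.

7.8698

1 JPY × 0.00684 = 0.00684 CHF
0.00684 CHF × 6.8 = 0.046512 DKK
0.046512 DKK × 4.23 = 0.19674576 THB
0.19674576 THB × 40 = 7.8698304 KRW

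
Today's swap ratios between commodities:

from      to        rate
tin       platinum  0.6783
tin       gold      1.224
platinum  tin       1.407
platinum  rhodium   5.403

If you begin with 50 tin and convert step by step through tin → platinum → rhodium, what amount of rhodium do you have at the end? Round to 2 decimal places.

183.24

50 tin × 0.6783 = 33.915 platinum
33.915 platinum × 5.403 = 183.242745 rhodium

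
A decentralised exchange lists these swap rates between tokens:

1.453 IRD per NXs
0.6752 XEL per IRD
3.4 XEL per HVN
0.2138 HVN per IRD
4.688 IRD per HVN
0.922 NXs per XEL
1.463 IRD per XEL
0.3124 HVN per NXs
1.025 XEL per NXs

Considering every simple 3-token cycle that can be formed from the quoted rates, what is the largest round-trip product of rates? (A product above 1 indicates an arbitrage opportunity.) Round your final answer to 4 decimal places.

HVN→XEL→IRD→HVN: 3.4 × 1.463 × 0.2138 = 1.06348
HVN→XEL→NXs→HVN: 3.4 × 0.922 × 0.3124 = 0.97931
IRD→XEL→NXs→IRD: 0.6752 × 0.922 × 1.453 = 0.90454
Maximum is HVN→XEL→IRD→HVN at 1.0635; arbitrage exists.

1.0635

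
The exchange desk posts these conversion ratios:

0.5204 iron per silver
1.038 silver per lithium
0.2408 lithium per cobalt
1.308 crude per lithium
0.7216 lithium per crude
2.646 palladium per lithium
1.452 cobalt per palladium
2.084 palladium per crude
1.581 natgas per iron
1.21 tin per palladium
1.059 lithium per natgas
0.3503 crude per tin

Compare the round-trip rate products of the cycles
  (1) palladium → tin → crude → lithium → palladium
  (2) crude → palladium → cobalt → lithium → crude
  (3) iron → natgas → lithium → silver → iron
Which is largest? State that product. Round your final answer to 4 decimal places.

0.9531

(1) 1.21 × 0.3503 × 0.7216 × 2.646 = 0.80930
(2) 2.084 × 1.452 × 0.2408 × 1.308 = 0.95308
(3) 1.581 × 1.059 × 1.038 × 0.5204 = 0.90440
Highest is cycle (2) at 0.9531 (≤1, no arbitrage).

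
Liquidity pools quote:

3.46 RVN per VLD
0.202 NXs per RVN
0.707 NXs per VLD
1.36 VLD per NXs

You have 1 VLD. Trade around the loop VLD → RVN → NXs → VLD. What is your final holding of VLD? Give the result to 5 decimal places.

0.95053

1 VLD × 3.46 = 3.46 RVN
3.46 RVN × 0.202 = 0.69892 NXs
0.69892 NXs × 1.36 = 0.9505312 VLD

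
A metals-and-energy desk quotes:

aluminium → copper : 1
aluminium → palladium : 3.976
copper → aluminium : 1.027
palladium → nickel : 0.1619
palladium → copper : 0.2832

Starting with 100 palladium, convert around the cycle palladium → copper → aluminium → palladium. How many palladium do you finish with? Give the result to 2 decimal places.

115.64

100 palladium × 0.2832 = 28.32 copper
28.32 copper × 1.027 = 29.08464 aluminium
29.08464 aluminium × 3.976 = 115.64052864 palladium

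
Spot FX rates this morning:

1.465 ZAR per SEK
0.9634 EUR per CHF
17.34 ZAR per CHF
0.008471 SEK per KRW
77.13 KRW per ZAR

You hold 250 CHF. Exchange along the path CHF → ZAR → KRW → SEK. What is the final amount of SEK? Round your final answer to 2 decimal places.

2832.35

250 CHF × 17.34 = 4335 ZAR
4335 ZAR × 77.13 = 334358.55 KRW
334358.55 KRW × 0.008471 = 2832.35127705 SEK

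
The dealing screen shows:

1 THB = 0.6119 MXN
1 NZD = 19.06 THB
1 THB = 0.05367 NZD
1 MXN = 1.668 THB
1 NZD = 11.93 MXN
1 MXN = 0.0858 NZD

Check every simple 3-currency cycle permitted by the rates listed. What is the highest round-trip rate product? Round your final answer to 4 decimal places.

1.0680

NZD→MXN→THB→NZD: 11.93 × 1.668 × 0.05367 = 1.06799
NZD→THB→MXN→NZD: 19.06 × 0.6119 × 0.0858 = 1.00067
Maximum is NZD→MXN→THB→NZD at 1.0680; arbitrage exists.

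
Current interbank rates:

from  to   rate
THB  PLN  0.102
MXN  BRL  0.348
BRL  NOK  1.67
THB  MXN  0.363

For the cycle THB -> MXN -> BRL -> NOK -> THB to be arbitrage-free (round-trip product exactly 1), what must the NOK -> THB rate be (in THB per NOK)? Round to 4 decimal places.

4.7402

Known legs of the cycle: 0.363 × 0.348 × 1.67 = 0.21096108
For no arbitrage the full-cycle product must be 1, so the missing rate is 1 / 0.21096108 ≈ 4.740211.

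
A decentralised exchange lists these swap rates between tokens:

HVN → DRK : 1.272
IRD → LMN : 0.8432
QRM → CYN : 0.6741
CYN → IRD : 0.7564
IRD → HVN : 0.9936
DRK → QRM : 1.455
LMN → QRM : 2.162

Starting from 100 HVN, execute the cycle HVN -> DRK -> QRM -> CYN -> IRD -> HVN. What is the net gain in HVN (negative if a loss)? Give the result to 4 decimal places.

-6.2357

100 HVN × 1.272 = 127.2 DRK
127.2 DRK × 1.455 = 185.076 QRM
185.076 QRM × 0.6741 = 124.7597316 CYN
124.7597316 CYN × 0.7564 = 94.36826098224 IRD
94.36826098224 IRD × 0.9936 = 93.764304111953664 HVN
Net change: 93.764304111953664 − 100 = -6.235695888046336 HVN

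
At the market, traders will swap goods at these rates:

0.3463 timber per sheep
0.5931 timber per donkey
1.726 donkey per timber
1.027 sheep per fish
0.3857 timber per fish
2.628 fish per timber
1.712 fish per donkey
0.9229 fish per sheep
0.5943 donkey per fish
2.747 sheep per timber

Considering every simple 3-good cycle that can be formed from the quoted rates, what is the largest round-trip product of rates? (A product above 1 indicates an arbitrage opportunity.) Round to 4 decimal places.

timber→donkey→fish→timber: 1.726 × 1.712 × 0.3857 = 1.13971
timber→sheep→fish→timber: 2.747 × 0.9229 × 0.3857 = 0.97783
timber→fish→sheep→timber: 2.628 × 1.027 × 0.3463 = 0.93465
timber→fish→donkey→timber: 2.628 × 0.5943 × 0.5931 = 0.92632
Maximum is timber→donkey→fish→timber at 1.1397; arbitrage exists.

1.1397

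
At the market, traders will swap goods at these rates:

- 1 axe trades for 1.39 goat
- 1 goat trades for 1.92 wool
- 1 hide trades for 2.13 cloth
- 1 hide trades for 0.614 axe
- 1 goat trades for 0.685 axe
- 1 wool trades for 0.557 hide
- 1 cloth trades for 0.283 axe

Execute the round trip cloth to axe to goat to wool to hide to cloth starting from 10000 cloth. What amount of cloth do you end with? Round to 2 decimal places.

10000 cloth × 0.283 = 2830 axe
2830 axe × 1.39 = 3933.7 goat
3933.7 goat × 1.92 = 7552.704 wool
7552.704 wool × 0.557 = 4206.856128 hide
4206.856128 hide × 2.13 = 8960.60355264 cloth

8960.60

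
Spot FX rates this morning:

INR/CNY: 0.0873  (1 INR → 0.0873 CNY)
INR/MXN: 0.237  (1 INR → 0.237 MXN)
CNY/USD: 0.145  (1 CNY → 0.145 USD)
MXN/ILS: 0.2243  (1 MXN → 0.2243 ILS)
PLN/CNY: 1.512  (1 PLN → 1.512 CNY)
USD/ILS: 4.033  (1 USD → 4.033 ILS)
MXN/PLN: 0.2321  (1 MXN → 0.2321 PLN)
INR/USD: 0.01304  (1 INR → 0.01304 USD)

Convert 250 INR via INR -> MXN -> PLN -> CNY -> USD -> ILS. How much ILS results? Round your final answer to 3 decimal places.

12.159

250 INR × 0.237 = 59.25 MXN
59.25 MXN × 0.2321 = 13.751925 PLN
13.751925 PLN × 1.512 = 20.7929106 CNY
20.7929106 CNY × 0.145 = 3.014972037 USD
3.014972037 USD × 4.033 = 12.159382225221 ILS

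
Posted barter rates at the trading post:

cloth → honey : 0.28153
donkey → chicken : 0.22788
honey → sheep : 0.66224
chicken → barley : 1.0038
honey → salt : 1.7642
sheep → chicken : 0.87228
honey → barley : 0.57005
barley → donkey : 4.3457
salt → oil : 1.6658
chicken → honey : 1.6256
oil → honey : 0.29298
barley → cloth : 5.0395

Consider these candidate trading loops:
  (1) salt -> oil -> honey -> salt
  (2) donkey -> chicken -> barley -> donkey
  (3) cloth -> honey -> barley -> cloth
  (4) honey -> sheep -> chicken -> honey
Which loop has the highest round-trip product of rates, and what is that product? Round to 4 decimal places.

(1) 1.6658 × 0.29298 × 1.7642 = 0.86101
(2) 0.22788 × 1.0038 × 4.3457 = 0.99406
(3) 0.28153 × 0.57005 × 5.0395 = 0.80877
(4) 0.66224 × 0.87228 × 1.6256 = 0.93904
Highest is cycle (2) at 0.9941 (≤1, no arbitrage).

0.9941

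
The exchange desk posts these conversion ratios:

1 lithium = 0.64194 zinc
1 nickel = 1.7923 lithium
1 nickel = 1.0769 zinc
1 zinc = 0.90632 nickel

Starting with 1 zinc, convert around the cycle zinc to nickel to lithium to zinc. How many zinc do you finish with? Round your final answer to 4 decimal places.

1.0428

1 zinc × 0.90632 = 0.90632 nickel
0.90632 nickel × 1.7923 = 1.624397336 lithium
1.624397336 lithium × 0.64194 = 1.04276562587184 zinc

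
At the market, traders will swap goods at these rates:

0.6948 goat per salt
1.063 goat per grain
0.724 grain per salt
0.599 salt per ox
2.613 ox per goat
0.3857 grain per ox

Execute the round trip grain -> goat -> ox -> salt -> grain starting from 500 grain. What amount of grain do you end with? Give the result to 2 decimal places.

602.29

500 grain × 1.063 = 531.5 goat
531.5 goat × 2.613 = 1388.8095 ox
1388.8095 ox × 0.599 = 831.8968905 salt
831.8968905 salt × 0.724 = 602.293348722 grain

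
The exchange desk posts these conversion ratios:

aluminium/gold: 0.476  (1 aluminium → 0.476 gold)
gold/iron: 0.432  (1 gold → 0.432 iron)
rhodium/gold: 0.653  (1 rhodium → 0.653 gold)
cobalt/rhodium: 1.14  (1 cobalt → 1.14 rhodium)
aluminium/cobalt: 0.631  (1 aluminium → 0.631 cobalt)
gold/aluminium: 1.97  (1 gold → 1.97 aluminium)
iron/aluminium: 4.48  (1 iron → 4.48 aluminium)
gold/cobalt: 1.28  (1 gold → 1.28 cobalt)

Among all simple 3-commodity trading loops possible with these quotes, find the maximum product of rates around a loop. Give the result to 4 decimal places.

gold→cobalt→rhodium→gold: 1.28 × 1.14 × 0.653 = 0.95286
gold→iron→aluminium→gold: 0.432 × 4.48 × 0.476 = 0.92123
Maximum is gold→cobalt→rhodium→gold at 0.9529; no arbitrage — every cycle loses value.

0.9529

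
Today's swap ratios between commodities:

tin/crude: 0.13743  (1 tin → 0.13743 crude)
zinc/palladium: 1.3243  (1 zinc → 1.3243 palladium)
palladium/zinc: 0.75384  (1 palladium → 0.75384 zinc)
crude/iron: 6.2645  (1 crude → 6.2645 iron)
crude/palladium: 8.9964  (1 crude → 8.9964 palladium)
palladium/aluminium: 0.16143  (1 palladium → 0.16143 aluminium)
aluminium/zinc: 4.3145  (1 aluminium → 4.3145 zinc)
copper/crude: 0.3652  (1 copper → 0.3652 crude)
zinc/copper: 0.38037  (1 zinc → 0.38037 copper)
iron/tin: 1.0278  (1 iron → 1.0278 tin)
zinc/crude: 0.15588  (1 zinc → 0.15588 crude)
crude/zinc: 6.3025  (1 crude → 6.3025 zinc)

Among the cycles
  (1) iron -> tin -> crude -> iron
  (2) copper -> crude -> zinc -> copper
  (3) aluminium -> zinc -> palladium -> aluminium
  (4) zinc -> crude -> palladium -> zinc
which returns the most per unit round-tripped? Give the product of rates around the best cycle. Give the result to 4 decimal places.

1.0572

(1) 1.0278 × 0.13743 × 6.2645 = 0.88486
(2) 0.3652 × 6.3025 × 0.38037 = 0.87549
(3) 4.3145 × 1.3243 × 0.16143 = 0.92236
(4) 0.15588 × 8.9964 × 0.75384 = 1.05715
Highest is cycle (4) at 1.0572 (>1, arbitrage).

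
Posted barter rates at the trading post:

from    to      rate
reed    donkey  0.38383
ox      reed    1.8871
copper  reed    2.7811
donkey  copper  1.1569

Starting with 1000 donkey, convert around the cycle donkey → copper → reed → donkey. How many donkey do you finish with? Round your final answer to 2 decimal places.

1234.96

1000 donkey × 1.1569 = 1156.9 copper
1156.9 copper × 2.7811 = 3217.45459 reed
3217.45459 reed × 0.38383 = 1234.9555952797 donkey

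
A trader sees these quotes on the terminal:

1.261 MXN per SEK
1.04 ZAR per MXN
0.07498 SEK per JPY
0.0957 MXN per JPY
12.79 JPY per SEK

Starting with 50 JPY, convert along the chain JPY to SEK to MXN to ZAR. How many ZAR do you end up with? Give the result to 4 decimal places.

4.9166

50 JPY × 0.07498 = 3.749 SEK
3.749 SEK × 1.261 = 4.727489 MXN
4.727489 MXN × 1.04 = 4.91658856 ZAR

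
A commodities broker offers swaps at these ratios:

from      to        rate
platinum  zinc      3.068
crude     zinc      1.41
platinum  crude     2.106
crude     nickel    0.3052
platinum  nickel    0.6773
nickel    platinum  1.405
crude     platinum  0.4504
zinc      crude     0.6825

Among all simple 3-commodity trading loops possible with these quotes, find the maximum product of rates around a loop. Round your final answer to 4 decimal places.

0.9431

crude→platinum→zinc→crude: 0.4504 × 3.068 × 0.6825 = 0.94310
nickel→platinum→crude→nickel: 1.405 × 2.106 × 0.3052 = 0.90307
Maximum is crude→platinum→zinc→crude at 0.9431; no arbitrage — every cycle loses value.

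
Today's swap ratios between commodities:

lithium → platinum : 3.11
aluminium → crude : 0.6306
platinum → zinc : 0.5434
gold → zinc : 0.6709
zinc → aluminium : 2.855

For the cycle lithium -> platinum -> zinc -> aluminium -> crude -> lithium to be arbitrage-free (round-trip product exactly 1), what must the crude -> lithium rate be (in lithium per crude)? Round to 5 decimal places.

Known legs of the cycle: 3.11 × 0.5434 × 2.855 × 0.6306 = 3.042566660562
For no arbitrage the full-cycle product must be 1, so the missing rate is 1 / 3.042566660562 ≈ 0.3286699.

0.32867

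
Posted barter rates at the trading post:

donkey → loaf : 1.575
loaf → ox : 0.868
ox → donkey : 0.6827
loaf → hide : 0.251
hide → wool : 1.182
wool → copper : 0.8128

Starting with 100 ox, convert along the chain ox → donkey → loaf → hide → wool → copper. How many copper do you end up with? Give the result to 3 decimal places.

100 ox × 0.6827 = 68.27 donkey
68.27 donkey × 1.575 = 107.52525 loaf
107.52525 loaf × 0.251 = 26.98883775 hide
26.98883775 hide × 1.182 = 31.9008062205 wool
31.9008062205 wool × 0.8128 = 25.9289752960224 copper

25.929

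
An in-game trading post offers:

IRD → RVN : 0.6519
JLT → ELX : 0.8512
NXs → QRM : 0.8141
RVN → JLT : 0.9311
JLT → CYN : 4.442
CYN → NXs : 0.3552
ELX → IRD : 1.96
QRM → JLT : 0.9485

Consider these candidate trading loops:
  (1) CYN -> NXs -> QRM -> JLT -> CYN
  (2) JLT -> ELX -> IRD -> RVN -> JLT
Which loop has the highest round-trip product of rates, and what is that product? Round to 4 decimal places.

1.2183

(1) 0.3552 × 0.8141 × 0.9485 × 4.442 = 1.21833
(2) 0.8512 × 1.96 × 0.6519 × 0.9311 = 1.01266
Highest is cycle (1) at 1.2183 (>1, arbitrage).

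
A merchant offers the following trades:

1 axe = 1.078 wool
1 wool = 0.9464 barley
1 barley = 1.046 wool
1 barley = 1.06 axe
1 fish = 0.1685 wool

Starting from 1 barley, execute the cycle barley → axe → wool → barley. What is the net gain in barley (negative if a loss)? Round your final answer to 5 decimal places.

1 barley × 1.06 = 1.06 axe
1.06 axe × 1.078 = 1.14268 wool
1.14268 wool × 0.9464 = 1.081432352 barley
Net change: 1.081432352 − 1 = 0.081432352 barley

0.08143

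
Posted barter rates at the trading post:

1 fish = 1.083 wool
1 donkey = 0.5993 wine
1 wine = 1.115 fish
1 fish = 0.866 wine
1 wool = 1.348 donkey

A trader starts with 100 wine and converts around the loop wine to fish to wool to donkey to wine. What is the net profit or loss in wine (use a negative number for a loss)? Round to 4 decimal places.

100 wine × 1.115 = 111.5 fish
111.5 fish × 1.083 = 120.7545 wool
120.7545 wool × 1.348 = 162.777066 donkey
162.777066 donkey × 0.5993 = 97.5522956538 wine
Net change: 97.5522956538 − 100 = -2.4477043462 wine

-2.4477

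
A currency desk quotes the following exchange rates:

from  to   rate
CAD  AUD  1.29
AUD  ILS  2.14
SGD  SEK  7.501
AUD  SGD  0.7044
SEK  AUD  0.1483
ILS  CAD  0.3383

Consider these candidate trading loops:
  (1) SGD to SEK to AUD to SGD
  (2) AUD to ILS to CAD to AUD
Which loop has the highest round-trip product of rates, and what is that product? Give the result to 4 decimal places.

0.9339

(1) 7.501 × 0.1483 × 0.7044 = 0.78357
(2) 2.14 × 0.3383 × 1.29 = 0.93391
Highest is cycle (2) at 0.9339 (≤1, no arbitrage).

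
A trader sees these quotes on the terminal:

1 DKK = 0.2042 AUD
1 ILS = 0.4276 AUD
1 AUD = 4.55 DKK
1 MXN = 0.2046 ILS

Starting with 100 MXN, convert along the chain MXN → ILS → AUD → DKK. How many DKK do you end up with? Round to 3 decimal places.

100 MXN × 0.2046 = 20.46 ILS
20.46 ILS × 0.4276 = 8.748696 AUD
8.748696 AUD × 4.55 = 39.8065668 DKK

39.807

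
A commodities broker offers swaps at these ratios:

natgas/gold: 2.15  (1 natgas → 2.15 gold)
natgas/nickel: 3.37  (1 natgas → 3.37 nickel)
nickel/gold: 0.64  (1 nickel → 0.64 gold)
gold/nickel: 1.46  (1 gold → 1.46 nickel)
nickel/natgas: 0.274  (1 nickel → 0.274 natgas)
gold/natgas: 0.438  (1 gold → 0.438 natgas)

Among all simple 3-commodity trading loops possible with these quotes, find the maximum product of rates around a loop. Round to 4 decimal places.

0.9447

gold→natgas→nickel→gold: 0.438 × 3.37 × 0.64 = 0.94468
gold→nickel→natgas→gold: 1.46 × 0.274 × 2.15 = 0.86009
Maximum is gold→natgas→nickel→gold at 0.9447; no arbitrage — every cycle loses value.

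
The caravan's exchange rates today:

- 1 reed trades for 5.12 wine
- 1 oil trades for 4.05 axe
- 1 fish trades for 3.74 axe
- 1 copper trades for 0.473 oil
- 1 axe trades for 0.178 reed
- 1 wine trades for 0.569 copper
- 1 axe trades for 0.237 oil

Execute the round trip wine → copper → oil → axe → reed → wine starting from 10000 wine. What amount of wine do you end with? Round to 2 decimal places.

9933.87

10000 wine × 0.569 = 5690 copper
5690 copper × 0.473 = 2691.37 oil
2691.37 oil × 4.05 = 10900.0485 axe
10900.0485 axe × 0.178 = 1940.208633 reed
1940.208633 reed × 5.12 = 9933.86820096 wine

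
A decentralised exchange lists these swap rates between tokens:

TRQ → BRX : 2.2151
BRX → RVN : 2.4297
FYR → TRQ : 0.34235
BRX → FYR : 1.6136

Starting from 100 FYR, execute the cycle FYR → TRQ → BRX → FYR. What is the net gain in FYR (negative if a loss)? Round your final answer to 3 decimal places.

100 FYR × 0.34235 = 34.235 TRQ
34.235 TRQ × 2.2151 = 75.8339485 BRX
75.8339485 BRX × 1.6136 = 122.3656592996 FYR
Net change: 122.3656592996 − 100 = 22.3656592996 FYR

22.366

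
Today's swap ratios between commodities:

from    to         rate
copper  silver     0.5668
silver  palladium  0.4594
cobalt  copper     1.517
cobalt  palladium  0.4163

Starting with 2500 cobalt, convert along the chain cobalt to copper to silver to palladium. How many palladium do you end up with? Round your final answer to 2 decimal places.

987.52

2500 cobalt × 1.517 = 3792.5 copper
3792.5 copper × 0.5668 = 2149.589 silver
2149.589 silver × 0.4594 = 987.5211866 palladium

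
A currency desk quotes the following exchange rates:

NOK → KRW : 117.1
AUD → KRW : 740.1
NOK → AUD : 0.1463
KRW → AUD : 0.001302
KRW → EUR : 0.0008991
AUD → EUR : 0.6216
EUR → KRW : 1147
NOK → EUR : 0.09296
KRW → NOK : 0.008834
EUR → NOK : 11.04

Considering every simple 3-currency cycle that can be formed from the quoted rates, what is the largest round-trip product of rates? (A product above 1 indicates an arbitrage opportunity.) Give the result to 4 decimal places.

1.1623

EUR→NOK→KRW→EUR: 11.04 × 117.1 × 0.0008991 = 1.16234
EUR→NOK→AUD→EUR: 11.04 × 0.1463 × 0.6216 = 1.00398
KRW→NOK→AUD→KRW: 0.008834 × 0.1463 × 740.1 = 0.95652
EUR→KRW→NOK→EUR: 1147 × 0.008834 × 0.09296 = 0.94193
EUR→KRW→AUD→EUR: 1147 × 0.001302 × 0.6216 = 0.92829
Maximum is EUR→NOK→KRW→EUR at 1.1623; arbitrage exists.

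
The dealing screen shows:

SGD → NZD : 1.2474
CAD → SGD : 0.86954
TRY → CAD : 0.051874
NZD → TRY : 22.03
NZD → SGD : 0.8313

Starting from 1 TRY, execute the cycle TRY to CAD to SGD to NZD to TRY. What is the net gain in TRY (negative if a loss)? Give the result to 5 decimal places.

0.23954

1 TRY × 0.051874 = 0.051874 CAD
0.051874 CAD × 0.86954 = 0.04510651796 SGD
0.04510651796 SGD × 1.2474 = 0.056265870503304 NZD
0.056265870503304 NZD × 22.03 = 1.23953712718778712 TRY
Net change: 1.23953712718778712 − 1 = 0.23953712718778712 TRY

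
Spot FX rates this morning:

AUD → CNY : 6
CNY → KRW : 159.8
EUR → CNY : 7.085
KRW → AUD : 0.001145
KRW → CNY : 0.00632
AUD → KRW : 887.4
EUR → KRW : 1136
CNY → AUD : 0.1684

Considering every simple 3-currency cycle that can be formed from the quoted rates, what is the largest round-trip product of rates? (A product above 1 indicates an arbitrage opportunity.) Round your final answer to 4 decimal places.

1.0978

KRW→AUD→CNY→KRW: 0.001145 × 6 × 159.8 = 1.09783
KRW→CNY→AUD→KRW: 0.00632 × 0.1684 × 887.4 = 0.94445
Maximum is KRW→AUD→CNY→KRW at 1.0978; arbitrage exists.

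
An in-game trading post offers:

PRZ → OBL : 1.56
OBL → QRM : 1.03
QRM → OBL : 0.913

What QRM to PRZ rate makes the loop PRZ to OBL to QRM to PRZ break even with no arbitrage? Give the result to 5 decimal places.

0.62235

Known legs of the cycle: 1.56 × 1.03 = 1.6068
For no arbitrage the full-cycle product must be 1, so the missing rate is 1 / 1.6068 ≈ 0.6223550.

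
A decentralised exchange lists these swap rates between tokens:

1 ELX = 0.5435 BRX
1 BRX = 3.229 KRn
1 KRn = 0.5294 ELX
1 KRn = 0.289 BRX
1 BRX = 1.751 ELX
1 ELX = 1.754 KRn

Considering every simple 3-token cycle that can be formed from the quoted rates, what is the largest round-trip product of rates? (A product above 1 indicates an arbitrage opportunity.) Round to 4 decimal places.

0.9291

ELX→BRX→KRn→ELX: 0.5435 × 3.229 × 0.5294 = 0.92908
ELX→KRn→BRX→ELX: 1.754 × 0.289 × 1.751 = 0.88759
Maximum is ELX→BRX→KRn→ELX at 0.9291; no arbitrage — every cycle loses value.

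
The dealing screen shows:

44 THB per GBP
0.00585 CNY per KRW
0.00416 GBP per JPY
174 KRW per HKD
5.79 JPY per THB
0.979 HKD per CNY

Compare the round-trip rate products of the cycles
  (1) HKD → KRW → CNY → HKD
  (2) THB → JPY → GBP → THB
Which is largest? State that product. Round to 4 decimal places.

1.0598

(1) 174 × 0.00585 × 0.979 = 0.99652
(2) 5.79 × 0.00416 × 44 = 1.05980
Highest is cycle (2) at 1.0598 (>1, arbitrage).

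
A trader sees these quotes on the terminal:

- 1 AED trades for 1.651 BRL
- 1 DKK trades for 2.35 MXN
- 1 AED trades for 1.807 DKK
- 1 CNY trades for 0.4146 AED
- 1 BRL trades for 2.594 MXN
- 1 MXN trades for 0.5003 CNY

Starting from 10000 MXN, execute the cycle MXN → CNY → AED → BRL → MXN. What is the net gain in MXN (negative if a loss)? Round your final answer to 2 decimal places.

-1116.65

10000 MXN × 0.5003 = 5003 CNY
5003 CNY × 0.4146 = 2074.2438 AED
2074.2438 AED × 1.651 = 3424.5765138 BRL
3424.5765138 BRL × 2.594 = 8883.3514767972 MXN
Net change: 8883.3514767972 − 10000 = -1116.6485232028 MXN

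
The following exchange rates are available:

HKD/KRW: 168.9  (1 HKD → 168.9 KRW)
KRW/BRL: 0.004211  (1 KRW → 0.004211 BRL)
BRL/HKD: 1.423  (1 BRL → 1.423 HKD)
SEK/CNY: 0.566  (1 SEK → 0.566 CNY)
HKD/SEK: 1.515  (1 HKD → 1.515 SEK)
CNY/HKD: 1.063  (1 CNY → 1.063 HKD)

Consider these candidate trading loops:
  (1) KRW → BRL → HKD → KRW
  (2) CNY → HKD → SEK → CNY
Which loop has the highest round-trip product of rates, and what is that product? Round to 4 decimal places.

1.0121

(1) 0.004211 × 1.423 × 168.9 = 1.01209
(2) 1.063 × 1.515 × 0.566 = 0.91151
Highest is cycle (1) at 1.0121 (>1, arbitrage).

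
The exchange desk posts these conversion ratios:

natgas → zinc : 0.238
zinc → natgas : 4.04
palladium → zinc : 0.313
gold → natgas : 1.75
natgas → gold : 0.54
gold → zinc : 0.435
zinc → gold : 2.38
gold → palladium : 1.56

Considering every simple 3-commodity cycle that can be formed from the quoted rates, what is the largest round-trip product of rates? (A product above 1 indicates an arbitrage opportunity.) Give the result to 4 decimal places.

1.1621

gold→palladium→zinc→gold: 1.56 × 0.313 × 2.38 = 1.16211
natgas→zinc→gold→natgas: 0.238 × 2.38 × 1.75 = 0.99127
natgas→gold→zinc→natgas: 0.54 × 0.435 × 4.04 = 0.94900
Maximum is gold→palladium→zinc→gold at 1.1621; arbitrage exists.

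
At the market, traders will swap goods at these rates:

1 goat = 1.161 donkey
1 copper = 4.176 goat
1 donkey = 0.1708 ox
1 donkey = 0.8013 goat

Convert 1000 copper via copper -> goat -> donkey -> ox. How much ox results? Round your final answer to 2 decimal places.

828.10

1000 copper × 4.176 = 4176 goat
4176 goat × 1.161 = 4848.336 donkey
4848.336 donkey × 0.1708 = 828.0957888 ox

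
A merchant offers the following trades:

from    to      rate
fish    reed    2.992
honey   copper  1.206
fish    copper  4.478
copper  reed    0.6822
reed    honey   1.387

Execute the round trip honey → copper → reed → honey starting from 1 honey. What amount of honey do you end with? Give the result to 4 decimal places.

1 honey × 1.206 = 1.206 copper
1.206 copper × 0.6822 = 0.8227332 reed
0.8227332 reed × 1.387 = 1.1411309484 honey

1.1411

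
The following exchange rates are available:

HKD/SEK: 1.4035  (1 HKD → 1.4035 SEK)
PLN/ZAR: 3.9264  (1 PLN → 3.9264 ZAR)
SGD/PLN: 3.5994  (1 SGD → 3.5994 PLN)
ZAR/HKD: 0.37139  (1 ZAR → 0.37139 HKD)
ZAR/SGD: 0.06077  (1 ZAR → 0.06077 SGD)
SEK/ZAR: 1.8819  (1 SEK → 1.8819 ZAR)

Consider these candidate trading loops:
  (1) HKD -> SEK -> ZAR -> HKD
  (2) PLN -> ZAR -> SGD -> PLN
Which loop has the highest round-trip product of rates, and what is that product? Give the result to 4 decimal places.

0.9809

(1) 1.4035 × 1.8819 × 0.37139 = 0.98093
(2) 3.9264 × 0.06077 × 3.5994 = 0.85884
Highest is cycle (1) at 0.9809 (≤1, no arbitrage).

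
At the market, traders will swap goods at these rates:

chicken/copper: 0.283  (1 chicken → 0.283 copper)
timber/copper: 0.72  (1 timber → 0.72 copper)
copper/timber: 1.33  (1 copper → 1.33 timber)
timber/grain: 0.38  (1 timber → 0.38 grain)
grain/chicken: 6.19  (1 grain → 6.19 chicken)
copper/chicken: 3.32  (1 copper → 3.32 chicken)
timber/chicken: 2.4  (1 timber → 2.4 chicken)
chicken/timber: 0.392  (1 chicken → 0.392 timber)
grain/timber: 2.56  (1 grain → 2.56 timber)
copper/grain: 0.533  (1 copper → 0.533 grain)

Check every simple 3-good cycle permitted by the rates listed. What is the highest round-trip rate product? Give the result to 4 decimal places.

0.9824

copper→grain→timber→copper: 0.533 × 2.56 × 0.72 = 0.98243
copper→chicken→timber→copper: 3.32 × 0.392 × 0.72 = 0.93704
copper→grain→chicken→copper: 0.533 × 6.19 × 0.283 = 0.93369
chicken→timber→grain→chicken: 0.392 × 0.38 × 6.19 = 0.92206
copper→timber→chicken→copper: 1.33 × 2.4 × 0.283 = 0.90334
Maximum is copper→grain→timber→copper at 0.9824; no arbitrage — every cycle loses value.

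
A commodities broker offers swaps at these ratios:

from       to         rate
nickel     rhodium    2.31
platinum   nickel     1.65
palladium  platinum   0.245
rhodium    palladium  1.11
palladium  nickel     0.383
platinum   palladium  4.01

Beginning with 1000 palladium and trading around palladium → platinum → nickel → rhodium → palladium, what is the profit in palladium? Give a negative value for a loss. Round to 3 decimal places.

1000 palladium × 0.245 = 245 platinum
245 platinum × 1.65 = 404.25 nickel
404.25 nickel × 2.31 = 933.8175 rhodium
933.8175 rhodium × 1.11 = 1036.537425 palladium
Net change: 1036.537425 − 1000 = 36.537425 palladium

36.537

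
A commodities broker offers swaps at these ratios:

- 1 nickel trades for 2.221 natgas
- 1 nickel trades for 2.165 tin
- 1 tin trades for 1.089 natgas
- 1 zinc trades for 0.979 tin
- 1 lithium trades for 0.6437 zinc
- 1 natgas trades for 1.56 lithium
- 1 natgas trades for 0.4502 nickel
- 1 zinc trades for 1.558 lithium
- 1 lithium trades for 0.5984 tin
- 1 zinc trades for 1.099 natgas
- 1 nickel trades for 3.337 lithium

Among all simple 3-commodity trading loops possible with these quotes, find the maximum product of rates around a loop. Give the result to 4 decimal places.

zinc→natgas→lithium→zinc: 1.099 × 1.56 × 0.6437 = 1.10359
tin→natgas→nickel→tin: 1.089 × 0.4502 × 2.165 = 1.06143
tin→natgas→lithium→tin: 1.089 × 1.56 × 0.5984 = 1.01659
Maximum is zinc→natgas→lithium→zinc at 1.1036; arbitrage exists.

1.1036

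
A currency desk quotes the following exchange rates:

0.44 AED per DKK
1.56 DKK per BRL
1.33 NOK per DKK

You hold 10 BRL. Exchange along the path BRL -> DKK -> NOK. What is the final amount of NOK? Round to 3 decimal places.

20.748

10 BRL × 1.56 = 15.6 DKK
15.6 DKK × 1.33 = 20.748 NOK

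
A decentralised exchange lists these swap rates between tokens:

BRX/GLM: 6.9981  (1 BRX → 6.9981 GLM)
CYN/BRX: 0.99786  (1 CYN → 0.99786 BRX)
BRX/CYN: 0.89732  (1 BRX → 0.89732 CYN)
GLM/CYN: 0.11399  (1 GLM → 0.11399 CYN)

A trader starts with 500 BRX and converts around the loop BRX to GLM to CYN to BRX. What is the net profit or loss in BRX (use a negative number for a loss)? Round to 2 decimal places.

500 BRX × 6.9981 = 3499.05 GLM
3499.05 GLM × 0.11399 = 398.8567095 CYN
398.8567095 CYN × 0.99786 = 398.00315614167 BRX
Net change: 398.00315614167 − 500 = -101.99684385833 BRX

-102.00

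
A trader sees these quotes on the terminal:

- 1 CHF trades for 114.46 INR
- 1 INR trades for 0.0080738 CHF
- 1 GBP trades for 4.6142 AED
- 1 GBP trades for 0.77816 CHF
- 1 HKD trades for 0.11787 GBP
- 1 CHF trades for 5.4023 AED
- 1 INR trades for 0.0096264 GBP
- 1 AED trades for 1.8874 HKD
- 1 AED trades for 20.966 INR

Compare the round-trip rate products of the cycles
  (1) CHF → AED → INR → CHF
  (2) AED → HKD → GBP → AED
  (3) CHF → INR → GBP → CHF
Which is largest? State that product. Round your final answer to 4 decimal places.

(1) 5.4023 × 20.966 × 0.0080738 = 0.91448
(2) 1.8874 × 0.11787 × 4.6142 = 1.02651
(3) 114.46 × 0.0096264 × 0.77816 = 0.85741
Highest is cycle (2) at 1.0265 (>1, arbitrage).

1.0265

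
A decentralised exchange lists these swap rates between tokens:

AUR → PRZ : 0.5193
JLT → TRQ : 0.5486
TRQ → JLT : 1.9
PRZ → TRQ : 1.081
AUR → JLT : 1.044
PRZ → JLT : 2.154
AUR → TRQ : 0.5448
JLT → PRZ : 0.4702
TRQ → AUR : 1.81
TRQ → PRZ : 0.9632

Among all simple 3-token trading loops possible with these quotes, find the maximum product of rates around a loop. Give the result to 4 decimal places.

TRQ→PRZ→JLT→TRQ: 0.9632 × 2.154 × 0.5486 = 1.13820
AUR→JLT→TRQ→AUR: 1.044 × 0.5486 × 1.81 = 1.03666
AUR→PRZ→TRQ→AUR: 0.5193 × 1.081 × 1.81 = 1.01607
TRQ→JLT→PRZ→TRQ: 1.9 × 0.4702 × 1.081 = 0.96574
Maximum is TRQ→PRZ→JLT→TRQ at 1.1382; arbitrage exists.

1.1382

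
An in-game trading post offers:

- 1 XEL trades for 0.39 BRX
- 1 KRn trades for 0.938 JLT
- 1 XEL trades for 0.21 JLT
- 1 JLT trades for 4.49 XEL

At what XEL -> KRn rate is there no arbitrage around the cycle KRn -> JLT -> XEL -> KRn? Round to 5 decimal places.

Known legs of the cycle: 0.938 × 4.49 = 4.21162
For no arbitrage the full-cycle product must be 1, so the missing rate is 1 / 4.21162 ≈ 0.2374383.

0.23744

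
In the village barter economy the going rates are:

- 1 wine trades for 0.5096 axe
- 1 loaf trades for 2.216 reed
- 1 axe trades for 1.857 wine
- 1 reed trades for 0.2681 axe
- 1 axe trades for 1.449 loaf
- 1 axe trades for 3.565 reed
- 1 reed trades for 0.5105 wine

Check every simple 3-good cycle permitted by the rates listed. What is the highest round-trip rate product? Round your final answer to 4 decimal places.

reed→wine→axe→reed: 0.5105 × 0.5096 × 3.565 = 0.92744
reed→axe→loaf→reed: 0.2681 × 1.449 × 2.216 = 0.86086
Maximum is reed→wine→axe→reed at 0.9274; no arbitrage — every cycle loses value.

0.9274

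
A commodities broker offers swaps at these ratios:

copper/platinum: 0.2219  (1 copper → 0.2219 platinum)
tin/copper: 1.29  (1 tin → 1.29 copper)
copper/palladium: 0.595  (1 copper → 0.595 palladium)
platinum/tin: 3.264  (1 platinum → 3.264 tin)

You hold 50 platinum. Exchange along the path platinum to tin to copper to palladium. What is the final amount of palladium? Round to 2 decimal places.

50 platinum × 3.264 = 163.2 tin
163.2 tin × 1.29 = 210.528 copper
210.528 copper × 0.595 = 125.26416 palladium

125.26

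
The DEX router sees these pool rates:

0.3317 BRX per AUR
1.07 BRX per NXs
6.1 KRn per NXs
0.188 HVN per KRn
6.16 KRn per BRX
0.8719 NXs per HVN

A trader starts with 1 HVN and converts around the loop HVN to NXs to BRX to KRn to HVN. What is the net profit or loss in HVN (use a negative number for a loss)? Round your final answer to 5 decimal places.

0.08041

1 HVN × 0.8719 = 0.8719 NXs
0.8719 NXs × 1.07 = 0.932933 BRX
0.932933 BRX × 6.16 = 5.74686728 KRn
5.74686728 KRn × 0.188 = 1.08041104864 HVN
Net change: 1.08041104864 − 1 = 0.08041104864 HVN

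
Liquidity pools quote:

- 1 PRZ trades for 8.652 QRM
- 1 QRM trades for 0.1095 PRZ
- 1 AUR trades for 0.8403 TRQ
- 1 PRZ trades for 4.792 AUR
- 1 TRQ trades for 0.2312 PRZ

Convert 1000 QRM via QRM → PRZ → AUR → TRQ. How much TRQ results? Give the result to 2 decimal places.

1000 QRM × 0.1095 = 109.5 PRZ
109.5 PRZ × 4.792 = 524.724 AUR
524.724 AUR × 0.8403 = 440.9255772 TRQ

440.93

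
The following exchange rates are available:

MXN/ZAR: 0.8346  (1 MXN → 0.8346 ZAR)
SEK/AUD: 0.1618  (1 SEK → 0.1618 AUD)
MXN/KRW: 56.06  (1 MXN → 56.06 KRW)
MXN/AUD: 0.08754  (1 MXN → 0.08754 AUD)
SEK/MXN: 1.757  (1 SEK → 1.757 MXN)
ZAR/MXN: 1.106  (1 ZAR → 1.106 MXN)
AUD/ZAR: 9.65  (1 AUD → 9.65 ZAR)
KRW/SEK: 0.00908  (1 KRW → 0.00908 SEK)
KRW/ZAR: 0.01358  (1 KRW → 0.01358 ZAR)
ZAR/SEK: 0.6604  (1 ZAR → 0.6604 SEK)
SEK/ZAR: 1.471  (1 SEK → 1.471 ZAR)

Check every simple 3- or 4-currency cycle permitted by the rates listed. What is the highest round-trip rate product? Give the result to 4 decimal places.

1.0311

AUD→ZAR→SEK→AUD: 9.65 × 0.6604 × 0.1618 = 1.03113
AUD→ZAR→SEK→MXN→AUD: 9.65 × 0.6604 × 1.757 × 0.08754 = 0.98020
MXN→ZAR→SEK→MXN: 0.8346 × 0.6604 × 1.757 = 0.96841
AUD→ZAR→MXN→AUD: 9.65 × 1.106 × 0.08754 = 0.93431
KRW→SEK→MXN→KRW: 0.00908 × 1.757 × 56.06 = 0.89436
KRW→ZAR→SEK→MXN→KRW: 0.01358 × 0.6604 × 1.757 × 56.06 = 0.88335
KRW→ZAR→MXN→KRW: 0.01358 × 1.106 × 56.06 = 0.84199
KRW→SEK→ZAR→MXN→KRW: 0.00908 × 1.471 × 1.106 × 56.06 = 0.82815
Maximum is AUD→ZAR→SEK→AUD at 1.0311; arbitrage exists.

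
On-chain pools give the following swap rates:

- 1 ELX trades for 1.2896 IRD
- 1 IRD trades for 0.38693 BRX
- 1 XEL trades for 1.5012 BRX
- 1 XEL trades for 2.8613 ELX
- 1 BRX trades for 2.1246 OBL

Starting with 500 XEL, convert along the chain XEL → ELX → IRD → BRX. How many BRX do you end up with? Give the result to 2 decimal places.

713.87

500 XEL × 2.8613 = 1430.65 ELX
1430.65 ELX × 1.2896 = 1844.96624 IRD
1844.96624 IRD × 0.38693 = 713.8727872432 BRX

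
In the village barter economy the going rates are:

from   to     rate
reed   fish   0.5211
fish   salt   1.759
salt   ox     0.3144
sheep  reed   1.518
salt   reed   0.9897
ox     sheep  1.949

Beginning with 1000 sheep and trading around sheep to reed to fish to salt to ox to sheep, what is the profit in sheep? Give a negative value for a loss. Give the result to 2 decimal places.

-147.38

1000 sheep × 1.518 = 1518 reed
1518 reed × 0.5211 = 791.0298 fish
791.0298 fish × 1.759 = 1391.4214182 salt
1391.4214182 salt × 0.3144 = 437.46289388208 ox
437.46289388208 ox × 1.949 = 852.61518017617392 sheep
Net change: 852.61518017617392 − 1000 = -147.38481982382608 sheep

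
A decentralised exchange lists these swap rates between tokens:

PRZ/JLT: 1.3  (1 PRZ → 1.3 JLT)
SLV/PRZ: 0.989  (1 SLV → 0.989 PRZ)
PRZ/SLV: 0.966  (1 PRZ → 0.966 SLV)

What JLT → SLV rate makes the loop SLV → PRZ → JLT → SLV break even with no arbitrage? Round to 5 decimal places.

0.77779

Known legs of the cycle: 0.989 × 1.3 = 1.2857
For no arbitrage the full-cycle product must be 1, so the missing rate is 1 / 1.2857 ≈ 0.7777864.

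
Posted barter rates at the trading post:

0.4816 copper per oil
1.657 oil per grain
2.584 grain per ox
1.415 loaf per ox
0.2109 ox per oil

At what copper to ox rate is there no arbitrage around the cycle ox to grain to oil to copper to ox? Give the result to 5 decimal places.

Known legs of the cycle: 2.584 × 1.657 × 0.4816 = 2.0620609408
For no arbitrage the full-cycle product must be 1, so the missing rate is 1 / 2.0620609408 ≈ 0.4849517.

0.48495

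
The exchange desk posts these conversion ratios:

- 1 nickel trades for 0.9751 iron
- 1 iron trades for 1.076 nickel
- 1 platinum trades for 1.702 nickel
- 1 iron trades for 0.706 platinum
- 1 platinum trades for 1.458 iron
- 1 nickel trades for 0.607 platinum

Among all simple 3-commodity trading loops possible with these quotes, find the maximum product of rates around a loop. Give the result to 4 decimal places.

1.1717

nickel→iron→platinum→nickel: 0.9751 × 0.706 × 1.702 = 1.17169
nickel→platinum→iron→nickel: 0.607 × 1.458 × 1.076 = 0.95227
Maximum is nickel→iron→platinum→nickel at 1.1717; arbitrage exists.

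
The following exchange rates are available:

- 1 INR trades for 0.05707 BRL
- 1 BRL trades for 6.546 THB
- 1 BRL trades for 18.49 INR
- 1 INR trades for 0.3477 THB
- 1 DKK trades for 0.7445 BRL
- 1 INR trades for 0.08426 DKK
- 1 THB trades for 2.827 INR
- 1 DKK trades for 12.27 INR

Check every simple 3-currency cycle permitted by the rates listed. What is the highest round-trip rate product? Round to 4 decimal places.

1.1599

DKK→BRL→INR→DKK: 0.7445 × 18.49 × 0.08426 = 1.15991
BRL→THB→INR→BRL: 6.546 × 2.827 × 0.05707 = 1.05611
Maximum is DKK→BRL→INR→DKK at 1.1599; arbitrage exists.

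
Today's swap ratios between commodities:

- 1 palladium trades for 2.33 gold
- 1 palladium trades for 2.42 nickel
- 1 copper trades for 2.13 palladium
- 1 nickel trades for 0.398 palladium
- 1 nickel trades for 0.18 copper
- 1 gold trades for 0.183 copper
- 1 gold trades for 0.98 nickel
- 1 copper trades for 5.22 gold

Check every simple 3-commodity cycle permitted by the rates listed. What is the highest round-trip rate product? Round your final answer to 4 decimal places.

0.9278

copper→palladium→nickel→copper: 2.13 × 2.42 × 0.18 = 0.92783
copper→gold→nickel→copper: 5.22 × 0.98 × 0.18 = 0.92081
palladium→gold→nickel→palladium: 2.33 × 0.98 × 0.398 = 0.90879
copper→palladium→gold→copper: 2.13 × 2.33 × 0.183 = 0.90821
Maximum is copper→palladium→nickel→copper at 0.9278; no arbitrage — every cycle loses value.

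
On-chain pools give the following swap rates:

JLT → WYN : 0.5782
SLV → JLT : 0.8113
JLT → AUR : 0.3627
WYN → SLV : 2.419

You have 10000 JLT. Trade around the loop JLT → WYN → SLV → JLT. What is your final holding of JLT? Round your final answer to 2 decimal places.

10000 JLT × 0.5782 = 5782 WYN
5782 WYN × 2.419 = 13986.658 SLV
13986.658 SLV × 0.8113 = 11347.3756354 JLT

11347.38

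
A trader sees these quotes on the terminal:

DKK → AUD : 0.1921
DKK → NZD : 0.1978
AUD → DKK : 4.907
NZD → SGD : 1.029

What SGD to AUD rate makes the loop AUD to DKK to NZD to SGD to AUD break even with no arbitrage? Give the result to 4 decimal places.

Known legs of the cycle: 4.907 × 0.1978 × 1.029 = 0.9987521334
For no arbitrage the full-cycle product must be 1, so the missing rate is 1 / 0.9987521334 ≈ 1.001249.

1.0012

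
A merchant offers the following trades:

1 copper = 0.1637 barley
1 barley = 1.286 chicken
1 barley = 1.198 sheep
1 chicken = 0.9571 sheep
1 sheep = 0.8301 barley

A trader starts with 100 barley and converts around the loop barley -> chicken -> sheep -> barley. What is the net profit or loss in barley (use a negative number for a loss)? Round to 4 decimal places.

2.1712

100 barley × 1.286 = 128.6 chicken
128.6 chicken × 0.9571 = 123.08306 sheep
123.08306 sheep × 0.8301 = 102.171248106 barley
Net change: 102.171248106 − 100 = 2.171248106 barley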